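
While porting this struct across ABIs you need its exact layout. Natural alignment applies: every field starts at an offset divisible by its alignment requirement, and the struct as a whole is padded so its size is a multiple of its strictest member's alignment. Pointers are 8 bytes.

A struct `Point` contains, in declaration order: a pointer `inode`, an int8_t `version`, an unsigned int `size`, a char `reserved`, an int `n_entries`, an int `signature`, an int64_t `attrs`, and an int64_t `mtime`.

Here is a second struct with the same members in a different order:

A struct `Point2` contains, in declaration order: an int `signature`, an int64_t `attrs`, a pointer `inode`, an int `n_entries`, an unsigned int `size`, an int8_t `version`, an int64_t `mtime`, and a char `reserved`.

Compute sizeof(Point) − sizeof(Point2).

@0: inode [8B, align 8] → 8
@8: version [1B, align 1] → 9
+3 pad (align 4)
@12: size [4B, align 4] → 16
@16: reserved [1B, align 1] → 17
+3 pad (align 4)
@20: n_entries [4B, align 4] → 24
@24: signature [4B, align 4] → 28
+4 pad (align 8)
@32: attrs [8B, align 8] → 40
@40: mtime [8B, align 8] → 48
size 48, align 8
— Point2 —
@0: signature [4B, align 4] → 4
+4 pad (align 8)
@8: attrs [8B, align 8] → 16
@16: inode [8B, align 8] → 24
@24: n_entries [4B, align 4] → 28
@28: size [4B, align 4] → 32
@32: version [1B, align 1] → 33
+7 pad (align 8)
@40: mtime [8B, align 8] → 48
@48: reserved [1B, align 1] → 49
+7 tail pad (align 8)
size 56, align 8
48 − 56 = -8

-8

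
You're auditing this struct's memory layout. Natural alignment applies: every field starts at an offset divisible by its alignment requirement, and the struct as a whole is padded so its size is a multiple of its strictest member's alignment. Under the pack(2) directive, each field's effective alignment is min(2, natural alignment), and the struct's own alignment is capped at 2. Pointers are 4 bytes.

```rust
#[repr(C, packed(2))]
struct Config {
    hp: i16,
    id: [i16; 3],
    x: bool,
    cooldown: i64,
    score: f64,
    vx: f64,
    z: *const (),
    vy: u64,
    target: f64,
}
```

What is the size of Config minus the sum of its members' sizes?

1

@0: hp [2B, align 2] → 2
@2: id [6B, align 2] → 8
@8: x [1B, align 1] → 9
+1 pad (align 2)
@10: cooldown [8B, align 2] → 18
@18: score [8B, align 2] → 26
@26: vx [8B, align 2] → 34
@34: z [4B, align 2] → 38
@38: vy [8B, align 2] → 46
@46: target [8B, align 2] → 54
size 54, align 2
data bytes 53, size 54 → padding 1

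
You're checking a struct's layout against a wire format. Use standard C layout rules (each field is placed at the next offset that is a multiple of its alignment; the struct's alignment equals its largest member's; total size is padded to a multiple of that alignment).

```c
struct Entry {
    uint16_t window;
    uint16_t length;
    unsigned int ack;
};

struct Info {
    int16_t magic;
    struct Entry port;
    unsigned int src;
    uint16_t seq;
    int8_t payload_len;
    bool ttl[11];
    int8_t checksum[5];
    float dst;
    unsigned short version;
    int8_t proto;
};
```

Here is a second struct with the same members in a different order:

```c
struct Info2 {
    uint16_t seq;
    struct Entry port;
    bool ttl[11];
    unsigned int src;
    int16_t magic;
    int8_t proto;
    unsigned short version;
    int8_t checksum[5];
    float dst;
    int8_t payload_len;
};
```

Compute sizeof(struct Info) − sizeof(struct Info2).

Entry: 0..2  window  (2B, 2-aligned); 2..4  length  (2B, 2-aligned); 4..8  ack  (4B, 4-aligned); sizeof = 8, alignof = 4
0..2  magic  (2B, 2-aligned)
2..4  -- padding (2B)
4..12  port  (8B, 4-aligned)
12..16  src  (4B, 4-aligned)
16..18  seq  (2B, 2-aligned)
18..19  payload_len  (1B, 1-aligned)
19..30  ttl  (11B, 1-aligned)
30..35  checksum  (5B, 1-aligned)
35..36  -- padding (1B)
36..40  dst  (4B, 4-aligned)
40..42  version  (2B, 2-aligned)
42..43  proto  (1B, 1-aligned)
43..44  -- tail padding (1B)
sizeof = 44, alignof = 4
— Info2 —
0..2  seq  (2B, 2-aligned)
2..4  -- padding (2B)
4..12  port  (8B, 4-aligned)
12..23  ttl  (11B, 1-aligned)
23..24  -- padding (1B)
24..28  src  (4B, 4-aligned)
28..30  magic  (2B, 2-aligned)
30..31  proto  (1B, 1-aligned)
31..32  -- padding (1B)
32..34  version  (2B, 2-aligned)
34..39  checksum  (5B, 1-aligned)
39..40  -- padding (1B)
40..44  dst  (4B, 4-aligned)
44..45  payload_len  (1B, 1-aligned)
45..48  -- tail padding (3B)
sizeof = 48, alignof = 4
44 − 48 = -4

-4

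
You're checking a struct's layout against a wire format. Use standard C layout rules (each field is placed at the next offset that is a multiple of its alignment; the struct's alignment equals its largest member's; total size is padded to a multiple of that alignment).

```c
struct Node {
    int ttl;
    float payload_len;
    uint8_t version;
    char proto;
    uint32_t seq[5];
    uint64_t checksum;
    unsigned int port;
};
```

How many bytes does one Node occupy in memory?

48 bytes

ttl at 0 (size 4, align 4) → ends 4
payload_len at 4 (size 4, align 4) → ends 8
version at 8 (size 1, align 1) → ends 9
proto at 9 (size 1, align 1) → ends 10
pad 2 to align 4 for seq
seq at 12 (size 20, align 4) → ends 32
checksum at 32 (size 8, align 8) → ends 40
port at 40 (size 4, align 4) → ends 44
tail pad 4 to reach multiple of 8
total 48 bytes, alignment 8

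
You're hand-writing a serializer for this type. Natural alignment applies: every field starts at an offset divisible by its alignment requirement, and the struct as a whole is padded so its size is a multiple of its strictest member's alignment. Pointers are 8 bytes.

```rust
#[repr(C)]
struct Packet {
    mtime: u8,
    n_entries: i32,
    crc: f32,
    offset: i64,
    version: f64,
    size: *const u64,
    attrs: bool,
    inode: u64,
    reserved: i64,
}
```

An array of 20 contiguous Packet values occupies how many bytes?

1280

0..1  mtime  (1B, 1-aligned)
1..4  -- padding (3B)
4..8  n_entries  (4B, 4-aligned)
8..12  crc  (4B, 4-aligned)
12..16  -- padding (4B)
16..24  offset  (8B, 8-aligned)
24..32  version  (8B, 8-aligned)
32..40  size  (8B, 8-aligned)
40..41  attrs  (1B, 1-aligned)
41..48  -- padding (7B)
48..56  inode  (8B, 8-aligned)
56..64  reserved  (8B, 8-aligned)
sizeof = 64, alignof = 8
array of 20: 20 × 64 = 1280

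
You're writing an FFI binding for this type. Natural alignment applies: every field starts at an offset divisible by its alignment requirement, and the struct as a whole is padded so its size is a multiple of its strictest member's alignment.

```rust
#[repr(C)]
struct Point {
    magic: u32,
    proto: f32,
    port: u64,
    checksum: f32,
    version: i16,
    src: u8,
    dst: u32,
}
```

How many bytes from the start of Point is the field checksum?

16

0..4  magic  (4B, 4-aligned)
4..8  proto  (4B, 4-aligned)
8..16  port  (8B, 8-aligned)
16..20  checksum  (4B, 4-aligned)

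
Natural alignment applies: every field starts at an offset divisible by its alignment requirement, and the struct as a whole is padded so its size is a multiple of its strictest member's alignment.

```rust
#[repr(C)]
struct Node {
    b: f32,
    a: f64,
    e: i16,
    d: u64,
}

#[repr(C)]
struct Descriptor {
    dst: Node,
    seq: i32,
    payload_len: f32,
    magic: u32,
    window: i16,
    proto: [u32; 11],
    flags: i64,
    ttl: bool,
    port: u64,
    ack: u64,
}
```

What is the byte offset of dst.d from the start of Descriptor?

24

Node: @0: b [4B, align 4] → 4; +4 pad (align 8); @8: a [8B, align 8] → 16; @16: e [2B, align 2] → 18; +6 pad (align 8); @24: d [8B, align 8] → 32; size 32, align 8
@0: dst [32B, align 8] → 32
within Node: d at 24
0 + 24 = 24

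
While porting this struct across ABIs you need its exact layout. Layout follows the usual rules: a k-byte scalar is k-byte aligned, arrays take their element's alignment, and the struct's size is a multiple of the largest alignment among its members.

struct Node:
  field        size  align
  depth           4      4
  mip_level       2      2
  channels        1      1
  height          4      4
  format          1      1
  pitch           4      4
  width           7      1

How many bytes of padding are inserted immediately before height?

1

depth at 0 (size 4, align 4) → ends 4
mip_level at 4 (size 2, align 2) → ends 6
channels at 6 (size 1, align 1) → ends 7
pad 1 to align 4 for height
height at 8 (size 4, align 4) → ends 12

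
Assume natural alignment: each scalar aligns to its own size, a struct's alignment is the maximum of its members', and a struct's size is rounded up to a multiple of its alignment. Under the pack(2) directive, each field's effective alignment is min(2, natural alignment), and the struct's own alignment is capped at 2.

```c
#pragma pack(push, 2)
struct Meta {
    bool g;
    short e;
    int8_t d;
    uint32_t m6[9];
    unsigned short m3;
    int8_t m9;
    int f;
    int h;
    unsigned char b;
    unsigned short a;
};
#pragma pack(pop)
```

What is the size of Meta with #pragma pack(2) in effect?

58

g at 0 (size 1, align 1) → ends 1
pad 1 to align 2 for e
e at 2 (size 2, align 2) → ends 4
d at 4 (size 1, align 1) → ends 5
pad 1 to align 2 for m6
m6 at 6 (size 36, align 2) → ends 42
m3 at 42 (size 2, align 2) → ends 44
m9 at 44 (size 1, align 1) → ends 45
pad 1 to align 2 for f
f at 46 (size 4, align 2) → ends 50
h at 50 (size 4, align 2) → ends 54
b at 54 (size 1, align 1) → ends 55
pad 1 to align 2 for a
a at 56 (size 2, align 2) → ends 58
total 58 bytes, alignment 2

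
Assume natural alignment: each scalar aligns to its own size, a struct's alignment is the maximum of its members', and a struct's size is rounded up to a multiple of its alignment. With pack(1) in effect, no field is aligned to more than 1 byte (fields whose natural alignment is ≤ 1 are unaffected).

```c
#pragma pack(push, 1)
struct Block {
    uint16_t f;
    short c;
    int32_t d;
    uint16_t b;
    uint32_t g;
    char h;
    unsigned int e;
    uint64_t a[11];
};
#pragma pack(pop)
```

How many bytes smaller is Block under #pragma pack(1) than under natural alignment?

5

natural layout:
  0..2  f  (2B, 2-aligned)
  2..4  c  (2B, 2-aligned)
  4..8  d  (4B, 4-aligned)
  8..10  b  (2B, 2-aligned)
  10..12  -- padding (2B)
  12..16  g  (4B, 4-aligned)
  16..17  h  (1B, 1-aligned)
  17..20  -- padding (3B)
  20..24  e  (4B, 4-aligned)
  24..112  a  (88B, 8-aligned)
  sizeof = 112, alignof = 8
packed(1) layout:
  0..2  f  (2B, 1-aligned)
  2..4  c  (2B, 1-aligned)
  4..8  d  (4B, 1-aligned)
  8..10  b  (2B, 1-aligned)
  10..14  g  (4B, 1-aligned)
  14..15  h  (1B, 1-aligned)
  15..19  e  (4B, 1-aligned)
  19..107  a  (88B, 1-aligned)
  sizeof = 107, alignof = 1
112 − 107 = 5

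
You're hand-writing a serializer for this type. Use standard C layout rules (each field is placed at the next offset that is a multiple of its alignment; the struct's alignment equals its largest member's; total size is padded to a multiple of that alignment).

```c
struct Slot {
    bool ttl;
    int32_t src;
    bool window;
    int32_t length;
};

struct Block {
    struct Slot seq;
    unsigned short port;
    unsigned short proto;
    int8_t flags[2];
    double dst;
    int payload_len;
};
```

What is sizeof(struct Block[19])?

Slot: ttl at 0 (size 1, align 1) → ends 1; pad 3 to align 4 for src; src at 4 (size 4, align 4) → ends 8; window at 8 (size 1, align 1) → ends 9; pad 3 to align 4 for length; length at 12 (size 4, align 4) → ends 16; total 16 bytes, alignment 4
seq at 0 (size 16, align 4) → ends 16
port at 16 (size 2, align 2) → ends 18
proto at 18 (size 2, align 2) → ends 20
flags at 20 (size 2, align 1) → ends 22
pad 2 to align 8 for dst
dst at 24 (size 8, align 8) → ends 32
payload_len at 32 (size 4, align 4) → ends 36
tail pad 4 to reach multiple of 8
total 40 bytes, alignment 8
array of 19: 19 × 40 = 760

760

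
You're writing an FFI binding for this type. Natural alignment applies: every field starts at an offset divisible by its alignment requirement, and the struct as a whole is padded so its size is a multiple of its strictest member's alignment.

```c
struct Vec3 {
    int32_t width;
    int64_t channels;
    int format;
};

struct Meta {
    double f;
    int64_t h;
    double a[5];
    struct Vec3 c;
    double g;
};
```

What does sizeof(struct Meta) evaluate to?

88 bytes

Vec3: 0..4  width  (4B, 4-aligned); 4..8  -- padding (4B); 8..16  channels  (8B, 8-aligned); 16..20  format  (4B, 4-aligned); 20..24  -- tail padding (4B); sizeof = 24, alignof = 8
0..8  f  (8B, 8-aligned)
8..16  h  (8B, 8-aligned)
16..56  a  (40B, 8-aligned)
56..80  c  (24B, 8-aligned)
80..88  g  (8B, 8-aligned)
sizeof = 88, alignof = 8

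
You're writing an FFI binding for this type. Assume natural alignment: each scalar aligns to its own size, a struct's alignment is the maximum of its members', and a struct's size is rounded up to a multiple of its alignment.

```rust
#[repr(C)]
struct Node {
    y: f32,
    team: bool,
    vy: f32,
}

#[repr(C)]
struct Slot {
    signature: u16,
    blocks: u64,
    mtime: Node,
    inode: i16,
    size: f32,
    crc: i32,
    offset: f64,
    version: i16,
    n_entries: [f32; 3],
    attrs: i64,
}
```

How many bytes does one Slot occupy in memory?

72

Node: y at 0 (size 4, align 4) → ends 4; team at 4 (size 1, align 1) → ends 5; pad 3 to align 4 for vy; vy at 8 (size 4, align 4) → ends 12; total 12 bytes, alignment 4
signature at 0 (size 2, align 2) → ends 2
pad 6 to align 8 for blocks
blocks at 8 (size 8, align 8) → ends 16
mtime at 16 (size 12, align 4) → ends 28
inode at 28 (size 2, align 2) → ends 30
pad 2 to align 4 for size
size at 32 (size 4, align 4) → ends 36
crc at 36 (size 4, align 4) → ends 40
offset at 40 (size 8, align 8) → ends 48
version at 48 (size 2, align 2) → ends 50
pad 2 to align 4 for n_entries
n_entries at 52 (size 12, align 4) → ends 64
attrs at 64 (size 8, align 8) → ends 72
total 72 bytes, alignment 8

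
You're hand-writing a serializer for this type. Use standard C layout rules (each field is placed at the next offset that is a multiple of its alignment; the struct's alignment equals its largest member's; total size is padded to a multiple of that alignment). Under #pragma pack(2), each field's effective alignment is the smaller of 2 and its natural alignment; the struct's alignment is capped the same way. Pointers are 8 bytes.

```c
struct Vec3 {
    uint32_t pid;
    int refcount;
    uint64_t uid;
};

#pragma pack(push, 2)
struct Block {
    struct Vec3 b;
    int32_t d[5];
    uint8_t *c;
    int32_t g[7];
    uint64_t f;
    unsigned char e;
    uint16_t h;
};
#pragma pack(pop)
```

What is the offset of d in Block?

16

Vec3: pid at 0 (size 4, align 4) → ends 4; refcount at 4 (size 4, align 4) → ends 8; uid at 8 (size 8, align 8) → ends 16; total 16 bytes, alignment 8
b at 0 (size 16, align 2) → ends 16
d at 16 (size 20, align 2) → ends 36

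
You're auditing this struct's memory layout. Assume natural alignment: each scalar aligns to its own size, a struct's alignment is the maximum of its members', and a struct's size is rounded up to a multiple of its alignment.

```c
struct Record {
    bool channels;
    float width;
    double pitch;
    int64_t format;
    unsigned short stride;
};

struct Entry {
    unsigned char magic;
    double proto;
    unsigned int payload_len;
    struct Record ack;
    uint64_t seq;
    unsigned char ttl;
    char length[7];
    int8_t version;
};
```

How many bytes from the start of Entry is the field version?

Record: channels at 0 (size 1, align 1) → ends 1; pad 3 to align 4 for width; width at 4 (size 4, align 4) → ends 8; pitch at 8 (size 8, align 8) → ends 16; format at 16 (size 8, align 8) → ends 24; stride at 24 (size 2, align 2) → ends 26; tail pad 6 to reach multiple of 8; total 32 bytes, alignment 8
magic at 0 (size 1, align 1) → ends 1
pad 7 to align 8 for proto
proto at 8 (size 8, align 8) → ends 16
payload_len at 16 (size 4, align 4) → ends 20
pad 4 to align 8 for ack
ack at 24 (size 32, align 8) → ends 56
seq at 56 (size 8, align 8) → ends 64
ttl at 64 (size 1, align 1) → ends 65
length at 65 (size 7, align 1) → ends 72
version at 72 (size 1, align 1) → ends 73

72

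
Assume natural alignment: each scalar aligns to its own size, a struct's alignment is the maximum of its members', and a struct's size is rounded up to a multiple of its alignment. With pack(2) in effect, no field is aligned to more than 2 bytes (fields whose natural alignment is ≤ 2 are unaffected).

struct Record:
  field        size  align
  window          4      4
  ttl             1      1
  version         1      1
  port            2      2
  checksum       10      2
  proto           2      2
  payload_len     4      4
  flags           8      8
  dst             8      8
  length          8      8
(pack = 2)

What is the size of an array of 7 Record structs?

0..4  window  (4B, 2-aligned)
4..5  ttl  (1B, 1-aligned)
5..6  version  (1B, 1-aligned)
6..8  port  (2B, 2-aligned)
8..18  checksum  (10B, 2-aligned)
18..20  proto  (2B, 2-aligned)
20..24  payload_len  (4B, 2-aligned)
24..32  flags  (8B, 2-aligned)
32..40  dst  (8B, 2-aligned)
40..48  length  (8B, 2-aligned)
sizeof = 48, alignof = 2
array of 7: 7 × 48 = 336

336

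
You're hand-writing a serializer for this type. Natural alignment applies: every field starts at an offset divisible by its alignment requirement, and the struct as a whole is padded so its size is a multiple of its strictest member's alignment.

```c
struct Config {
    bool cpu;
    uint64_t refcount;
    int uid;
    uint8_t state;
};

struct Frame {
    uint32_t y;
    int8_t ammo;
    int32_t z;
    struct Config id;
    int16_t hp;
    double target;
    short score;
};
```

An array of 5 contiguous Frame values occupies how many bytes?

320

Config: @0: cpu [1B, align 1] → 1; +7 pad (align 8); @8: refcount [8B, align 8] → 16; @16: uid [4B, align 4] → 20; @20: state [1B, align 1] → 21; +3 tail pad (align 8); size 24, align 8
@0: y [4B, align 4] → 4
@4: ammo [1B, align 1] → 5
+3 pad (align 4)
@8: z [4B, align 4] → 12
+4 pad (align 8)
@16: id [24B, align 8] → 40
@40: hp [2B, align 2] → 42
+6 pad (align 8)
@48: target [8B, align 8] → 56
@56: score [2B, align 2] → 58
+6 tail pad (align 8)
size 64, align 8
array of 5: 5 × 64 = 320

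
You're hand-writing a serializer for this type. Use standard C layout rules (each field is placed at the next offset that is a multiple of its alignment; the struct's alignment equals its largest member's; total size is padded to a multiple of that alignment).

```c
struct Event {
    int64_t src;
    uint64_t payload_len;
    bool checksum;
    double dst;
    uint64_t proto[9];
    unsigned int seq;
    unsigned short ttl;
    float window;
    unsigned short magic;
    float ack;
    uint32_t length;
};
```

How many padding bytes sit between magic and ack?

@0: src [8B, align 8] → 8
@8: payload_len [8B, align 8] → 16
@16: checksum [1B, align 1] → 17
+7 pad (align 8)
@24: dst [8B, align 8] → 32
@32: proto [72B, align 8] → 104
@104: seq [4B, align 4] → 108
@108: ttl [2B, align 2] → 110
+2 pad (align 4)
@112: window [4B, align 4] → 116
@116: magic [2B, align 2] → 118
+2 pad (align 4)
@120: ack [4B, align 4] → 124

2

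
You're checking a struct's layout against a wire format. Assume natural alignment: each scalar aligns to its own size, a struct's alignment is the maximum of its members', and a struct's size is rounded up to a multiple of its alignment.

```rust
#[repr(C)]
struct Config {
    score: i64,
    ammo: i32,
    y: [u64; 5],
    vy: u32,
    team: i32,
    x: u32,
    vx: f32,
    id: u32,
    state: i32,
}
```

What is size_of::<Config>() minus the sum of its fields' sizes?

4

score at 0 (size 8, align 8) → ends 8
ammo at 8 (size 4, align 4) → ends 12
pad 4 to align 8 for y
y at 16 (size 40, align 8) → ends 56
vy at 56 (size 4, align 4) → ends 60
team at 60 (size 4, align 4) → ends 64
x at 64 (size 4, align 4) → ends 68
vx at 68 (size 4, align 4) → ends 72
id at 72 (size 4, align 4) → ends 76
state at 76 (size 4, align 4) → ends 80
total 80 bytes, alignment 8
data bytes 76, size 80 → padding 4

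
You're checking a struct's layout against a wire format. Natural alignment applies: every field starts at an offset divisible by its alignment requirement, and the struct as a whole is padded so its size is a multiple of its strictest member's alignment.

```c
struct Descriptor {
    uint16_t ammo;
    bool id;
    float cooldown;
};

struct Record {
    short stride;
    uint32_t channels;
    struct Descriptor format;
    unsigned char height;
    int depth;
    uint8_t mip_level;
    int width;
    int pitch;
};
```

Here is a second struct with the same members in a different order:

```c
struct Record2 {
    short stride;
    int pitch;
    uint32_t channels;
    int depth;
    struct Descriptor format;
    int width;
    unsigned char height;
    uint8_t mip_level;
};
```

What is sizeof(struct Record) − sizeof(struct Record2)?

4

Descriptor: @0: ammo [2B, align 2] → 2; @2: id [1B, align 1] → 3; +1 pad (align 4); @4: cooldown [4B, align 4] → 8; size 8, align 4
@0: stride [2B, align 2] → 2
+2 pad (align 4)
@4: channels [4B, align 4] → 8
@8: format [8B, align 4] → 16
@16: height [1B, align 1] → 17
+3 pad (align 4)
@20: depth [4B, align 4] → 24
@24: mip_level [1B, align 1] → 25
+3 pad (align 4)
@28: width [4B, align 4] → 32
@32: pitch [4B, align 4] → 36
size 36, align 4
— Record2 —
@0: stride [2B, align 2] → 2
+2 pad (align 4)
@4: pitch [4B, align 4] → 8
@8: channels [4B, align 4] → 12
@12: depth [4B, align 4] → 16
@16: format [8B, align 4] → 24
@24: width [4B, align 4] → 28
@28: height [1B, align 1] → 29
@29: mip_level [1B, align 1] → 30
+2 tail pad (align 4)
size 32, align 4
36 − 32 = 4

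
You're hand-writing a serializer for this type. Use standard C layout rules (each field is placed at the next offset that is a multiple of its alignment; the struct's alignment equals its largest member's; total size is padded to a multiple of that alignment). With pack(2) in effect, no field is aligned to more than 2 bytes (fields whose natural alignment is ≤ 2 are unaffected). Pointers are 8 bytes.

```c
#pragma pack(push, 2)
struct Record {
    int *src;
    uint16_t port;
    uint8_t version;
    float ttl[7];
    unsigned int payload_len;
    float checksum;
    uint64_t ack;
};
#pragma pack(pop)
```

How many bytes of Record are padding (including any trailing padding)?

1

@0: src [8B, align 2] → 8
@8: port [2B, align 2] → 10
@10: version [1B, align 1] → 11
+1 pad (align 2)
@12: ttl [28B, align 2] → 40
@40: payload_len [4B, align 2] → 44
@44: checksum [4B, align 2] → 48
@48: ack [8B, align 2] → 56
size 56, align 2
data bytes 55, size 56 → padding 1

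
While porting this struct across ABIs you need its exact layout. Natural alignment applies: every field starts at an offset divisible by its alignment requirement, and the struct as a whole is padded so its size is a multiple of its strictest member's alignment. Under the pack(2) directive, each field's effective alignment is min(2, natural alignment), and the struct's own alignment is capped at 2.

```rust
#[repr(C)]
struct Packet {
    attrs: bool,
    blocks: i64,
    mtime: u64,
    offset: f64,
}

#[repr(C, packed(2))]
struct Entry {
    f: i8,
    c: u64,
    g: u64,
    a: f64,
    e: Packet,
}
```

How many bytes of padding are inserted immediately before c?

1

Packet: 0..1  attrs  (1B, 1-aligned); 1..8  -- padding (7B); 8..16  blocks  (8B, 8-aligned); 16..24  mtime  (8B, 8-aligned); 24..32  offset  (8B, 8-aligned); sizeof = 32, alignof = 8
0..1  f  (1B, 1-aligned)
1..2  -- padding (1B)
2..10  c  (8B, 2-aligned)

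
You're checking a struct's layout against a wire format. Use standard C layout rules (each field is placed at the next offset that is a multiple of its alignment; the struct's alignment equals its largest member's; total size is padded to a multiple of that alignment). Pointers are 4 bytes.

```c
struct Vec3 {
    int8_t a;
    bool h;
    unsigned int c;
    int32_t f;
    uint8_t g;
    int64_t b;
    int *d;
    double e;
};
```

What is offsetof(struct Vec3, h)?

1

@0: a [1B, align 1] → 1
@1: h [1B, align 1] → 2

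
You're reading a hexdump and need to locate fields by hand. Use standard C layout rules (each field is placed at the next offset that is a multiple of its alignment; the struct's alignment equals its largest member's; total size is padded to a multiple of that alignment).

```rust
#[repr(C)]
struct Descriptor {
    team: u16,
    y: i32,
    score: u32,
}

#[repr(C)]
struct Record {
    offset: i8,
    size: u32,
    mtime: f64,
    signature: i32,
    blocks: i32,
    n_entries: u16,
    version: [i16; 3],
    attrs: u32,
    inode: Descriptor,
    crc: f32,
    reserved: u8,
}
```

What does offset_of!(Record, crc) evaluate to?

Descriptor: 0..2  team  (2B, 2-aligned); 2..4  -- padding (2B); 4..8  y  (4B, 4-aligned); 8..12  score  (4B, 4-aligned); sizeof = 12, alignof = 4
0..1  offset  (1B, 1-aligned)
1..4  -- padding (3B)
4..8  size  (4B, 4-aligned)
8..16  mtime  (8B, 8-aligned)
16..20  signature  (4B, 4-aligned)
20..24  blocks  (4B, 4-aligned)
24..26  n_entries  (2B, 2-aligned)
26..32  version  (6B, 2-aligned)
32..36  attrs  (4B, 4-aligned)
36..48  inode  (12B, 4-aligned)
48..52  crc  (4B, 4-aligned)

48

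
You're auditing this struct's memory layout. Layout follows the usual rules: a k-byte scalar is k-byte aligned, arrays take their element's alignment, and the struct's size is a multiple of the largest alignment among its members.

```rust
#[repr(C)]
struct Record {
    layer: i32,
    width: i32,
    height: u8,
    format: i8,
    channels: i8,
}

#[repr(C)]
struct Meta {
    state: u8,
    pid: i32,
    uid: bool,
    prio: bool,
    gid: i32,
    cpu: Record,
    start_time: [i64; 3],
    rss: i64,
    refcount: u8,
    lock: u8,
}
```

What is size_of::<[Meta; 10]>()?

Record: 0..4  layer  (4B, 4-aligned); 4..8  width  (4B, 4-aligned); 8..9  height  (1B, 1-aligned); 9..10  format  (1B, 1-aligned); 10..11  channels  (1B, 1-aligned); 11..12  -- tail padding (1B); sizeof = 12, alignof = 4
0..1  state  (1B, 1-aligned)
1..4  -- padding (3B)
4..8  pid  (4B, 4-aligned)
8..9  uid  (1B, 1-aligned)
9..10  prio  (1B, 1-aligned)
10..12  -- padding (2B)
12..16  gid  (4B, 4-aligned)
16..28  cpu  (12B, 4-aligned)
28..32  -- padding (4B)
32..56  start_time  (24B, 8-aligned)
56..64  rss  (8B, 8-aligned)
64..65  refcount  (1B, 1-aligned)
65..66  lock  (1B, 1-aligned)
66..72  -- tail padding (6B)
sizeof = 72, alignof = 8
array of 10: 10 × 72 = 720

720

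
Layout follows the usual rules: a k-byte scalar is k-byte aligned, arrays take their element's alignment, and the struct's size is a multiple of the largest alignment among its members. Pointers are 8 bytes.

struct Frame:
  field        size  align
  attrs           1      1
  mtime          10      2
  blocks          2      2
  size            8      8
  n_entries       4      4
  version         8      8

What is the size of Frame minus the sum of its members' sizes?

attrs at 0 (size 1, align 1) → ends 1
pad 1 to align 2 for mtime
mtime at 2 (size 10, align 2) → ends 12
blocks at 12 (size 2, align 2) → ends 14
pad 2 to align 8 for size
size at 16 (size 8, align 8) → ends 24
n_entries at 24 (size 4, align 4) → ends 28
pad 4 to align 8 for version
version at 32 (size 8, align 8) → ends 40
total 40 bytes, alignment 8
data bytes 33, size 40 → padding 7

7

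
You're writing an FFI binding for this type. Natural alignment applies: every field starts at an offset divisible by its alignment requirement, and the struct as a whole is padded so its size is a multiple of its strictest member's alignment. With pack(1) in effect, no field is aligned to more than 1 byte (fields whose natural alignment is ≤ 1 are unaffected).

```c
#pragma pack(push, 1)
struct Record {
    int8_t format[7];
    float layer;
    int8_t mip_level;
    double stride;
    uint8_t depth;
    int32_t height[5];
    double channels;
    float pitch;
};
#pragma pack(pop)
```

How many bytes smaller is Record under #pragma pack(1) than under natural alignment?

11

natural layout:
  format at 0 (size 7, align 1) → ends 7
  pad 1 to align 4 for layer
  layer at 8 (size 4, align 4) → ends 12
  mip_level at 12 (size 1, align 1) → ends 13
  pad 3 to align 8 for stride
  stride at 16 (size 8, align 8) → ends 24
  depth at 24 (size 1, align 1) → ends 25
  pad 3 to align 4 for height
  height at 28 (size 20, align 4) → ends 48
  channels at 48 (size 8, align 8) → ends 56
  pitch at 56 (size 4, align 4) → ends 60
  tail pad 4 to reach multiple of 8
  total 64 bytes, alignment 8
packed(1) layout:
  format at 0 (size 7, align 1) → ends 7
  layer at 7 (size 4, align 1) → ends 11
  mip_level at 11 (size 1, align 1) → ends 12
  stride at 12 (size 8, align 1) → ends 20
  depth at 20 (size 1, align 1) → ends 21
  height at 21 (size 20, align 1) → ends 41
  channels at 41 (size 8, align 1) → ends 49
  pitch at 49 (size 4, align 1) → ends 53
  total 53 bytes, alignment 1
64 − 53 = 11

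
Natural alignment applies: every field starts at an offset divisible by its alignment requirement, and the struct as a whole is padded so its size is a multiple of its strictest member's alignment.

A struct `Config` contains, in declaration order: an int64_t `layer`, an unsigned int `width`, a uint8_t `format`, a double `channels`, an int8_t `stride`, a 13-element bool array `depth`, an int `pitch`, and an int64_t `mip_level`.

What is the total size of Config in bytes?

0..8  layer  (8B, 8-aligned)
8..12  width  (4B, 4-aligned)
12..13  format  (1B, 1-aligned)
13..16  -- padding (3B)
16..24  channels  (8B, 8-aligned)
24..25  stride  (1B, 1-aligned)
25..38  depth  (13B, 1-aligned)
38..40  -- padding (2B)
40..44  pitch  (4B, 4-aligned)
44..48  -- padding (4B)
48..56  mip_level  (8B, 8-aligned)
sizeof = 56, alignof = 8

56 bytes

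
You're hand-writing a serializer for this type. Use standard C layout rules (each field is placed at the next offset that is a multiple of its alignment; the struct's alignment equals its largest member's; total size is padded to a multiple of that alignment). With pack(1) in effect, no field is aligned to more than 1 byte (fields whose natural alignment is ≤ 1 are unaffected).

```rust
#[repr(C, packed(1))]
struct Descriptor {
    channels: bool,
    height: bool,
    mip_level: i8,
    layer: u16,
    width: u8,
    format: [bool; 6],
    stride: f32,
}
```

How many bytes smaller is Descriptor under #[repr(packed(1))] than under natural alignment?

4

natural layout:
  channels at 0 (size 1, align 1) → ends 1
  height at 1 (size 1, align 1) → ends 2
  mip_level at 2 (size 1, align 1) → ends 3
  pad 1 to align 2 for layer
  layer at 4 (size 2, align 2) → ends 6
  width at 6 (size 1, align 1) → ends 7
  format at 7 (size 6, align 1) → ends 13
  pad 3 to align 4 for stride
  stride at 16 (size 4, align 4) → ends 20
  total 20 bytes, alignment 4
packed(1) layout:
  channels at 0 (size 1, align 1) → ends 1
  height at 1 (size 1, align 1) → ends 2
  mip_level at 2 (size 1, align 1) → ends 3
  layer at 3 (size 2, align 1) → ends 5
  width at 5 (size 1, align 1) → ends 6
  format at 6 (size 6, align 1) → ends 12
  stride at 12 (size 4, align 1) → ends 16
  total 16 bytes, alignment 1
20 − 16 = 4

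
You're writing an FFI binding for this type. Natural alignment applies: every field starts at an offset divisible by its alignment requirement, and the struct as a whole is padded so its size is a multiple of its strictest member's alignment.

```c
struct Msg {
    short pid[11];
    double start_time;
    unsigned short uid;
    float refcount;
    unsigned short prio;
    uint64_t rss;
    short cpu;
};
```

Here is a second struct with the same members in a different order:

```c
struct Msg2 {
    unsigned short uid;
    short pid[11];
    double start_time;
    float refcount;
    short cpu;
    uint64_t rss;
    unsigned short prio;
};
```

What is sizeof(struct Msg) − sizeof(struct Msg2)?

8

0..22  pid  (22B, 2-aligned)
22..24  -- padding (2B)
24..32  start_time  (8B, 8-aligned)
32..34  uid  (2B, 2-aligned)
34..36  -- padding (2B)
36..40  refcount  (4B, 4-aligned)
40..42  prio  (2B, 2-aligned)
42..48  -- padding (6B)
48..56  rss  (8B, 8-aligned)
56..58  cpu  (2B, 2-aligned)
58..64  -- tail padding (6B)
sizeof = 64, alignof = 8
— Msg2 —
0..2  uid  (2B, 2-aligned)
2..24  pid  (22B, 2-aligned)
24..32  start_time  (8B, 8-aligned)
32..36  refcount  (4B, 4-aligned)
36..38  cpu  (2B, 2-aligned)
38..40  -- padding (2B)
40..48  rss  (8B, 8-aligned)
48..50  prio  (2B, 2-aligned)
50..56  -- tail padding (6B)
sizeof = 56, alignof = 8
64 − 56 = 8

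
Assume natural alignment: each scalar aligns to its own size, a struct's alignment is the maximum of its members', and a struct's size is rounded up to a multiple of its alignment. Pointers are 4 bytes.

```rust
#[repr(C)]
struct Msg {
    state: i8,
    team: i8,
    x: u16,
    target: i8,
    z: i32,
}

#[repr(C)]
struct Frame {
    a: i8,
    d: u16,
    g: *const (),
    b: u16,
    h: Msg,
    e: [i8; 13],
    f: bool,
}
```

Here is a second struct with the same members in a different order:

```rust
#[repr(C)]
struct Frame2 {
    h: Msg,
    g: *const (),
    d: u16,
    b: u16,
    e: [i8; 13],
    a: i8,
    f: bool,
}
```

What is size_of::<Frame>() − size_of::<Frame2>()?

4

Msg: 0..1  state  (1B, 1-aligned); 1..2  team  (1B, 1-aligned); 2..4  x  (2B, 2-aligned); 4..5  target  (1B, 1-aligned); 5..8  -- padding (3B); 8..12  z  (4B, 4-aligned); sizeof = 12, alignof = 4
0..1  a  (1B, 1-aligned)
1..2  -- padding (1B)
2..4  d  (2B, 2-aligned)
4..8  g  (4B, 4-aligned)
8..10  b  (2B, 2-aligned)
10..12  -- padding (2B)
12..24  h  (12B, 4-aligned)
24..37  e  (13B, 1-aligned)
37..38  f  (1B, 1-aligned)
38..40  -- tail padding (2B)
sizeof = 40, alignof = 4
— Frame2 —
0..12  h  (12B, 4-aligned)
12..16  g  (4B, 4-aligned)
16..18  d  (2B, 2-aligned)
18..20  b  (2B, 2-aligned)
20..33  e  (13B, 1-aligned)
33..34  a  (1B, 1-aligned)
34..35  f  (1B, 1-aligned)
35..36  -- tail padding (1B)
sizeof = 36, alignof = 4
40 − 36 = 4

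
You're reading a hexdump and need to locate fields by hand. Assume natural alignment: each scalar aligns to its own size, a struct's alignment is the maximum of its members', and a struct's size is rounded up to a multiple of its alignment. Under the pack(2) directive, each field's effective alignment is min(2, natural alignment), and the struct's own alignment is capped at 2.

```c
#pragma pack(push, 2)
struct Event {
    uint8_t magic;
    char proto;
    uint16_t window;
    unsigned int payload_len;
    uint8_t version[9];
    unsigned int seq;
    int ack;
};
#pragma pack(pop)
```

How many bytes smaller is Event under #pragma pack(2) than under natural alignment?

natural layout:
  0..1  magic  (1B, 1-aligned)
  1..2  proto  (1B, 1-aligned)
  2..4  window  (2B, 2-aligned)
  4..8  payload_len  (4B, 4-aligned)
  8..17  version  (9B, 1-aligned)
  17..20  -- padding (3B)
  20..24  seq  (4B, 4-aligned)
  24..28  ack  (4B, 4-aligned)
  sizeof = 28, alignof = 4
packed(2) layout:
  0..1  magic  (1B, 1-aligned)
  1..2  proto  (1B, 1-aligned)
  2..4  window  (2B, 2-aligned)
  4..8  payload_len  (4B, 2-aligned)
  8..17  version  (9B, 1-aligned)
  17..18  -- padding (1B)
  18..22  seq  (4B, 2-aligned)
  22..26  ack  (4B, 2-aligned)
  sizeof = 26, alignof = 2
28 − 26 = 2

2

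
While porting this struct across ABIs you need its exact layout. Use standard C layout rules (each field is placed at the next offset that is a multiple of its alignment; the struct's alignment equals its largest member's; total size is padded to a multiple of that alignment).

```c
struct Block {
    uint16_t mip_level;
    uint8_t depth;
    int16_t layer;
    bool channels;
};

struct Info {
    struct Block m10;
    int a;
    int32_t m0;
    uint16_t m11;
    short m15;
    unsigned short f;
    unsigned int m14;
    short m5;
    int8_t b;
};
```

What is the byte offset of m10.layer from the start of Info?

4

Block: mip_level at 0 (size 2, align 2) → ends 2; depth at 2 (size 1, align 1) → ends 3; pad 1 to align 2 for layer; layer at 4 (size 2, align 2) → ends 6; channels at 6 (size 1, align 1) → ends 7; tail pad 1 to reach multiple of 2; total 8 bytes, alignment 2
m10 at 0 (size 8, align 2) → ends 8
within Block: layer at 4
0 + 4 = 4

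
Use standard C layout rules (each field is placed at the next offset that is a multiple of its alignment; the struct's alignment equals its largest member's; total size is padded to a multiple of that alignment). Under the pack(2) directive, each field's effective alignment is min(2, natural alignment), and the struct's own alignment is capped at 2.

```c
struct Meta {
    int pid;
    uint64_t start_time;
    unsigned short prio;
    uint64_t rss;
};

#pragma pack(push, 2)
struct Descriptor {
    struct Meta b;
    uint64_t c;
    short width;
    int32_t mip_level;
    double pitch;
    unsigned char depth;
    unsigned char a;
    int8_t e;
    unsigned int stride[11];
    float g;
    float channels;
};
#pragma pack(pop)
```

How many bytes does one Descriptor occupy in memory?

110 bytes

Meta: @0: pid [4B, align 4] → 4; +4 pad (align 8); @8: start_time [8B, align 8] → 16; @16: prio [2B, align 2] → 18; +6 pad (align 8); @24: rss [8B, align 8] → 32; size 32, align 8
@0: b [32B, align 2] → 32
@32: c [8B, align 2] → 40
@40: width [2B, align 2] → 42
@42: mip_level [4B, align 2] → 46
@46: pitch [8B, align 2] → 54
@54: depth [1B, align 1] → 55
@55: a [1B, align 1] → 56
@56: e [1B, align 1] → 57
+1 pad (align 2)
@58: stride [44B, align 2] → 102
@102: g [4B, align 2] → 106
@106: channels [4B, align 2] → 110
size 110, align 2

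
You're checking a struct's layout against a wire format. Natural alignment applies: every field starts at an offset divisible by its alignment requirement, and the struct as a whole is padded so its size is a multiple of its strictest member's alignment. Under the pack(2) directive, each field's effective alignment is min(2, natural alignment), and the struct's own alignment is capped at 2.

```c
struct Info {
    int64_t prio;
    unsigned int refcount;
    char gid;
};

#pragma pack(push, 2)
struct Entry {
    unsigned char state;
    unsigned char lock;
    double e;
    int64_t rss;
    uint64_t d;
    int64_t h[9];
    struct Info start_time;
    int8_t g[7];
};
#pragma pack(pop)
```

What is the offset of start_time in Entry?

98

Info: @0: prio [8B, align 8] → 8; @8: refcount [4B, align 4] → 12; @12: gid [1B, align 1] → 13; +3 tail pad (align 8); size 16, align 8
@0: state [1B, align 1] → 1
@1: lock [1B, align 1] → 2
@2: e [8B, align 2] → 10
@10: rss [8B, align 2] → 18
@18: d [8B, align 2] → 26
@26: h [72B, align 2] → 98
@98: start_time [16B, align 2] → 114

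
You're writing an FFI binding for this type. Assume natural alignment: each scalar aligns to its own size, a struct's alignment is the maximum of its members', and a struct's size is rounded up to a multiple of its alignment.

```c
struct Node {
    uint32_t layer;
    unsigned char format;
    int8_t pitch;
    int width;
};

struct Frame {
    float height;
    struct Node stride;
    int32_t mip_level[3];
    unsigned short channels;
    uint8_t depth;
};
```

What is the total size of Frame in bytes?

Node: 0..4  layer  (4B, 4-aligned); 4..5  format  (1B, 1-aligned); 5..6  pitch  (1B, 1-aligned); 6..8  -- padding (2B); 8..12  width  (4B, 4-aligned); sizeof = 12, alignof = 4
0..4  height  (4B, 4-aligned)
4..16  stride  (12B, 4-aligned)
16..28  mip_level  (12B, 4-aligned)
28..30  channels  (2B, 2-aligned)
30..31  depth  (1B, 1-aligned)
31..32  -- tail padding (1B)
sizeof = 32, alignof = 4

32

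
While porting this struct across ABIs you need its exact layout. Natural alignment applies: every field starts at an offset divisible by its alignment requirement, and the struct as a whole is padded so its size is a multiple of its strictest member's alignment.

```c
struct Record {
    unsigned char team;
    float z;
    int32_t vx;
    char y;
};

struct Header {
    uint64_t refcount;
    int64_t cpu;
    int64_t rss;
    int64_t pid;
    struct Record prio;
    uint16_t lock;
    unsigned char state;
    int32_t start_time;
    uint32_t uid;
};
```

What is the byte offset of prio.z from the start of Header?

36

Record: @0: team [1B, align 1] → 1; +3 pad (align 4); @4: z [4B, align 4] → 8; @8: vx [4B, align 4] → 12; @12: y [1B, align 1] → 13; +3 tail pad (align 4); size 16, align 4
@0: refcount [8B, align 8] → 8
@8: cpu [8B, align 8] → 16
@16: rss [8B, align 8] → 24
@24: pid [8B, align 8] → 32
@32: prio [16B, align 4] → 48
within Record: z at 4
32 + 4 = 36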